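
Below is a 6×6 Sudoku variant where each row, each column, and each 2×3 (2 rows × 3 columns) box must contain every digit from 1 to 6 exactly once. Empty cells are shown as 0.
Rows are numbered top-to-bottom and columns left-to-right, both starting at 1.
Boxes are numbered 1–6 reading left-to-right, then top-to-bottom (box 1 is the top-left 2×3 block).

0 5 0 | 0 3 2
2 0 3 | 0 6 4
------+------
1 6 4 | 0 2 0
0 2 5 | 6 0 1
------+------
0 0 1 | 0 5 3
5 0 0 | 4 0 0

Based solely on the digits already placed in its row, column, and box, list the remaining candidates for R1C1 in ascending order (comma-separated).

Row 1 already contains {2, 3, 5}.
Column 1 already contains {1, 2, 5}.
Its 2×3 block (box 1) already contains {2, 3, 5}.
Removing those from 1–6 leaves {4, 6} as the candidates for R1C1.

4,6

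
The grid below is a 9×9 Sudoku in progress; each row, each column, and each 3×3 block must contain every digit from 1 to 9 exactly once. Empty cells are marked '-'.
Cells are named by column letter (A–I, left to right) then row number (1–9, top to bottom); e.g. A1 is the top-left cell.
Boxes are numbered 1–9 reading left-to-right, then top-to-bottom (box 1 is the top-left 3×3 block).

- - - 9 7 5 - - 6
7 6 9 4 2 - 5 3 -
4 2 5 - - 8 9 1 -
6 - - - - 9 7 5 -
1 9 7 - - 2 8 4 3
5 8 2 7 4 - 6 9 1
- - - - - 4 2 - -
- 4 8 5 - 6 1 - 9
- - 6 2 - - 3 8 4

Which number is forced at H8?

Row 8 already contains {1, 4, 5, 6, 8, 9}.
Column H already contains {1, 3, 4, 5, 8, 9}.
Its 3×3 block (box 9) already contains {1, 2, 3, 4, 8, 9}.
The only value from 1–9 not eliminated is 7, so H8 = 7.

7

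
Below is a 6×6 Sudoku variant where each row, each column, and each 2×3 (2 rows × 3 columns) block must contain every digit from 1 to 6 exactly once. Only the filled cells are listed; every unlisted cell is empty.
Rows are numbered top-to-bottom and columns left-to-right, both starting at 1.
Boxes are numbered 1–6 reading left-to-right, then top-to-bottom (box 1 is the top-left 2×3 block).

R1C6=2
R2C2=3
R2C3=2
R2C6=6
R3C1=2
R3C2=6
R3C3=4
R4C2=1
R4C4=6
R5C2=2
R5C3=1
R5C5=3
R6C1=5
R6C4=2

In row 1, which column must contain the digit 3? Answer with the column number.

4

Consider where 3 can go in row 1.
R1C1 is out (box 1 already has a 3).
R1C2 is out (column 2 already has a 3).
R1C3 is out (box 1 already has a 3).
R1C5 is out (column 5 already has a 3).
So the only cell in row 1 that can hold 3 is R1C4.
That is column 4.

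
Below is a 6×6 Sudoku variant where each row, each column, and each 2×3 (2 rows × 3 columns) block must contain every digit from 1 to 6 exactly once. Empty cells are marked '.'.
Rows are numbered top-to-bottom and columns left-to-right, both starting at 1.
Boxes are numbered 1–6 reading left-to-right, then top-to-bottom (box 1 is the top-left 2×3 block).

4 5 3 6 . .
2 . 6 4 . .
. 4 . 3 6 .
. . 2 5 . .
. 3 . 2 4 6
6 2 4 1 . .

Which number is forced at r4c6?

Cell r4c6 itself could take any of {1, 4} by direct elimination.
Consider where 4 can go in row 4.
r4c1 is out (column 1 already has a 4).
r4c2 is out (column 2 already has a 4).
r4c5 is out (column 5 already has a 4).
So the only cell in row 4 that can hold 4 is r4c6.
Therefore r4c6 = 4.

4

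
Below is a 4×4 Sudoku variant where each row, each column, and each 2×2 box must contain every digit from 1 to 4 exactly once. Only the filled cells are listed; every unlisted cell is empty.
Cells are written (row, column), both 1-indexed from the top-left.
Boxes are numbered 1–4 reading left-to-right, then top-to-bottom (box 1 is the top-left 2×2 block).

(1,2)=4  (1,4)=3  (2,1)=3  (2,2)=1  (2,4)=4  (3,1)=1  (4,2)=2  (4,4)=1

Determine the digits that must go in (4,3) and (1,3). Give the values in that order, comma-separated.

For (4,3):
  Consider where 3 can go in row 4.
  (4,1) is out (column 1 already has a 3).
  So the only cell in row 4 that can hold 3 is (4,3).
  So (4,3) = 3.
For (1,3):
  Consider where 1 can go in box 2.
  (2,3) is out (row 2 already has a 1).
  So the only cell in box 2 that can hold 1 is (1,3).
  So (1,3) = 1.

3,1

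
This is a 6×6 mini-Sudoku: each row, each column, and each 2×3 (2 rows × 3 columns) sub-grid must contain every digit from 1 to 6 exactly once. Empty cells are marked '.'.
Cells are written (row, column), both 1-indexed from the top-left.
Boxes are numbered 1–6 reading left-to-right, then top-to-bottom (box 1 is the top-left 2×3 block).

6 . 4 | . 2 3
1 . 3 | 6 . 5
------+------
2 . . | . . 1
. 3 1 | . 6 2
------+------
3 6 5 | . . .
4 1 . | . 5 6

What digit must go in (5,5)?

1

Cell (5,5) itself could take any of {1, 4} by direct elimination.
Consider where 1 can go in column 5.
(2,5) is out (row 2 already has a 1).
(3,5) is out (row 3 already has a 1).
So the only cell in column 5 that can hold 1 is (5,5).
Therefore (5,5) = 1.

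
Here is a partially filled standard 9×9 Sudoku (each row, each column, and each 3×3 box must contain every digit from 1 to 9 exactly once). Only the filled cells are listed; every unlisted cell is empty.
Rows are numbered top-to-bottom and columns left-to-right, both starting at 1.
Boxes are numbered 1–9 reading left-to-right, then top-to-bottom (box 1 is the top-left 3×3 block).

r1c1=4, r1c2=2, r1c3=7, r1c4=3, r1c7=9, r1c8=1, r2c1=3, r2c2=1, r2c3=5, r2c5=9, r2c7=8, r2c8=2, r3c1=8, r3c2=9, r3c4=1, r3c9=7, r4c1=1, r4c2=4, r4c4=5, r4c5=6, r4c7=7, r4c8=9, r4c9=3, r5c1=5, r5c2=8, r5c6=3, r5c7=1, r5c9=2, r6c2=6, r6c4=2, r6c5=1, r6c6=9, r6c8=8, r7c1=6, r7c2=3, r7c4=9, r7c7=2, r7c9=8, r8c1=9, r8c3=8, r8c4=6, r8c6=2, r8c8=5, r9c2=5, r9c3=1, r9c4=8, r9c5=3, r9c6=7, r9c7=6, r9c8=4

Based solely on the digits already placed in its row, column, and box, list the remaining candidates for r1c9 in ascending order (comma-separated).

Row 1 already contains {1, 2, 3, 4, 7, 9}.
Column 9 already contains {2, 3, 7, 8}.
Its 3×3 block (box 3) already contains {1, 2, 7, 8, 9}.
Removing those from 1–9 leaves {5, 6} as the candidates for r1c9.

5,6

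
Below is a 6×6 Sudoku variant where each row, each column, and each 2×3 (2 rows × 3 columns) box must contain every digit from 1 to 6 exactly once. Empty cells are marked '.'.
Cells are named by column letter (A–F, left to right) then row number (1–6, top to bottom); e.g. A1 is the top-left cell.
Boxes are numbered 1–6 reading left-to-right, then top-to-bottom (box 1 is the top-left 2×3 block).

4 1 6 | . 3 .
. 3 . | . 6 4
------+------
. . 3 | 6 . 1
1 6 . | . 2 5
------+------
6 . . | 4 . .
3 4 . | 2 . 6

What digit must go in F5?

Row 5 already contains {4, 6}.
Column F already contains {1, 4, 5, 6}.
Its 2×3 block (box 6) already contains {2, 4, 6}.
The only value from 1–6 not eliminated is 3, so F5 = 3.

3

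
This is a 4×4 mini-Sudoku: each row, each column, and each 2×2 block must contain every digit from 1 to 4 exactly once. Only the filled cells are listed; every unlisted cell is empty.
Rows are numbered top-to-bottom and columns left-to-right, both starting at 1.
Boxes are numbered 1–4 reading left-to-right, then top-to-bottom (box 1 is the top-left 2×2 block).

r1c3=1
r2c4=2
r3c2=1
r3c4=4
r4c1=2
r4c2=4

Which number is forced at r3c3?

Cell r3c3 itself could take any of {2, 3} by direct elimination.
Consider where 2 can go in column 3.
r2c3 is out (row 2 already has a 2).
r4c3 is out (row 4 already has a 2).
So the only cell in column 3 that can hold 2 is r3c3.
Therefore r3c3 = 2.

2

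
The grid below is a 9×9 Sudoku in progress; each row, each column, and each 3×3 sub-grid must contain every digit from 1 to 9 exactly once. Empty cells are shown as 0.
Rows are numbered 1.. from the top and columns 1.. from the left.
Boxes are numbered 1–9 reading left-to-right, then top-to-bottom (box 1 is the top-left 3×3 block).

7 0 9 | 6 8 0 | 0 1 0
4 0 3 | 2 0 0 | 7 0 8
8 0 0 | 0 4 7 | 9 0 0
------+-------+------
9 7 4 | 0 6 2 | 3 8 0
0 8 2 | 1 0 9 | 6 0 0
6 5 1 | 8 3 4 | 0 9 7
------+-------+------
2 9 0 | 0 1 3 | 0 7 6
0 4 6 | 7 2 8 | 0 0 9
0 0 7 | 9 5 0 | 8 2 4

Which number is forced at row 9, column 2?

Cell row 9, column 2 itself could take any of {1, 3} by direct elimination.
Consider where 3 can go in column 2.
row 1, column 2 is out (box 1 already has a 3).
row 2, column 2 is out (row 2 already has a 3).
row 3, column 2 is out (box 1 already has a 3).
So the only cell in column 2 that can hold 3 is row 9, column 2.
Therefore row 9, column 2 = 3.

3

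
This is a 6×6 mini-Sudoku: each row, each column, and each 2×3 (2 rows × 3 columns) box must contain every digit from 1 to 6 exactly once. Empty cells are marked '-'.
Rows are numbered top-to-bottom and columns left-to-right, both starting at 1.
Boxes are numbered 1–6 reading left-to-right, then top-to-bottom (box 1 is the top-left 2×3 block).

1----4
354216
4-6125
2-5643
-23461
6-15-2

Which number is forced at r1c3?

2

Row 1 already contains {1, 4}.
Column 3 already contains {1, 3, 4, 5, 6}.
Its 2×3 block (box 1) already contains {1, 3, 4, 5}.
The only value from 1–6 not eliminated is 2, so r1c3 = 2.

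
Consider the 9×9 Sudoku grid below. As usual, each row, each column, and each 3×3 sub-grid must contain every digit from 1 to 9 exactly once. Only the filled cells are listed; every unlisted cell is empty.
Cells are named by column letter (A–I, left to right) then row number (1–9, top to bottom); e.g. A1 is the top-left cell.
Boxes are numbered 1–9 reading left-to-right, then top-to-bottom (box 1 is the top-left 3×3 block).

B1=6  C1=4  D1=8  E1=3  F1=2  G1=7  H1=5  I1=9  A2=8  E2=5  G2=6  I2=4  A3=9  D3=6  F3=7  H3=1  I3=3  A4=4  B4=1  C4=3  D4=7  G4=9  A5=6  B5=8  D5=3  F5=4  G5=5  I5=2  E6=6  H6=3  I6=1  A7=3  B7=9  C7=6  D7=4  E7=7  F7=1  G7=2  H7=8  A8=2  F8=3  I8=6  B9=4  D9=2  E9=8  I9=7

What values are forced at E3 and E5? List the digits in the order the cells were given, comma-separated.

For E3:
  Row 3 already contains {1, 3, 6, 7, 9}.
  Column E already contains {3, 5, 6, 7, 8}.
  Its 3×3 block (box 2) already contains {2, 3, 5, 6, 7, 8}.
  The only value from 1–9 not eliminated is 4, so E3 = 4.
For E5:
  Consider where 1 can go in box 5.
  E4 is out (row 4 already has a 1).
  F4 is out (row 4 already has a 1).
  D6 is out (row 6 already has a 1).
  F6 is out (row 6 already has a 1).
  So the only cell in box 5 that can hold 1 is E5.
  So E5 = 1.

4,1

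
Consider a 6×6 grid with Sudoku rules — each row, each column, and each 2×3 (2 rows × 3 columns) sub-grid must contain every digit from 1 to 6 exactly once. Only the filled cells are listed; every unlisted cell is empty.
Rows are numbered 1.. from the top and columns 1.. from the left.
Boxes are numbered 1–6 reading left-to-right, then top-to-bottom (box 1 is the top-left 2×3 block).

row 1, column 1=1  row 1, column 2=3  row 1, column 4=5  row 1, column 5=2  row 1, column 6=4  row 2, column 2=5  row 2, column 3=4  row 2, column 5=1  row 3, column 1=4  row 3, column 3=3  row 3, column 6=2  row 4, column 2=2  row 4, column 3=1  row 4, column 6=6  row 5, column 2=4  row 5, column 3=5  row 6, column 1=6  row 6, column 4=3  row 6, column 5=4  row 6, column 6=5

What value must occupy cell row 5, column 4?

Cell row 5, column 4 itself could take any of {1, 2, 6} by direct elimination.
Consider where 2 can go in column 4.
row 2, column 4 is out (box 2 already has a 2).
row 3, column 4 is out (row 3 already has a 2).
row 4, column 4 is out (row 4 already has a 2).
So the only cell in column 4 that can hold 2 is row 5, column 4.
Therefore row 5, column 4 = 2.

2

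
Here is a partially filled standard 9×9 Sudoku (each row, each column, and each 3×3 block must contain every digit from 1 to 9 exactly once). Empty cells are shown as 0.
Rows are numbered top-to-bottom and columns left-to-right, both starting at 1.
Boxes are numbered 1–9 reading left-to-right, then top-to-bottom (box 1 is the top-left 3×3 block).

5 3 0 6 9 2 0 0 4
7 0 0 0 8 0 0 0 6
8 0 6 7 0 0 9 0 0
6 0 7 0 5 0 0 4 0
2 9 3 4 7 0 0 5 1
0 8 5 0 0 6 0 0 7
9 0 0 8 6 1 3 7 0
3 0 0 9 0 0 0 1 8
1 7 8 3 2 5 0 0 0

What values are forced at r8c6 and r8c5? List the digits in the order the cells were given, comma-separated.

7,4

For r8c6:
  Consider where 7 can go in row 8.
  r8c2 is out (column 2 already has a 7).
  r8c3 is out (column 3 already has a 7).
  r8c5 is out (column 5 already has a 7).
  r8c7 is out (box 9 already has a 7).
  So the only cell in row 8 that can hold 7 is r8c6.
  So r8c6 = 7.
For r8c5:
  Row 8 already contains {1, 3, 8, 9}.
  Column 5 already contains {2, 5, 6, 7, 8, 9}.
  Its 3×3 block (box 8) already contains {1, 2, 3, 5, 6, 8, 9}.
  The only value from 1–9 not eliminated is 4, so r8c5 = 4.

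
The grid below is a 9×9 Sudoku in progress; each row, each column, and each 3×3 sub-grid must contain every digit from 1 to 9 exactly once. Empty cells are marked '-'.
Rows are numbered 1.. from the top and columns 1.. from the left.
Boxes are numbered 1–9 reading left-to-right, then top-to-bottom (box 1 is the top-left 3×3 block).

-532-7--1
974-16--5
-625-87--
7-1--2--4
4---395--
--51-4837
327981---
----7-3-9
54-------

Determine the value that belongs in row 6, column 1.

2

Cell row 6, column 1 itself could take any of {2, 6} by direct elimination.
Consider where 2 can go in column 1.
row 1, column 1 is out (row 1 already has a 2).
row 3, column 1 is out (row 3 already has a 2).
row 8, column 1 is out (box 7 already has a 2).
So the only cell in column 1 that can hold 2 is row 6, column 1.
Therefore row 6, column 1 = 2.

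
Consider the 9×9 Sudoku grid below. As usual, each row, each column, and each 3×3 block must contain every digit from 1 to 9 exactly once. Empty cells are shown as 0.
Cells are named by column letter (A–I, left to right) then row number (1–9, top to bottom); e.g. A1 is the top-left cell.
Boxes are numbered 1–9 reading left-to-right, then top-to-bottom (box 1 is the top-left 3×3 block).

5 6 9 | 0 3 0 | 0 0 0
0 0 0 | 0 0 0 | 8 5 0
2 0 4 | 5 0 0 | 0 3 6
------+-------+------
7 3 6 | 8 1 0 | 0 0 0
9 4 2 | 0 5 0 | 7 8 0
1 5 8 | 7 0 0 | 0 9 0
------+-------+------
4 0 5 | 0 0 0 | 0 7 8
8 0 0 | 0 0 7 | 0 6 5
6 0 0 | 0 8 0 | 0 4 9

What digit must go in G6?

6

Cell G6 itself could take any of {2, 3, 4, 6} by direct elimination.
Consider where 6 can go in box 6.
G4 is out (row 4 already has a 6).
H4 is out (row 4 already has a 6).
I4 is out (row 4 already has a 6).
I5 is out (column I already has a 6).
I6 is out (column I already has a 6).
So the only cell in box 6 that can hold 6 is G6.
Therefore G6 = 6.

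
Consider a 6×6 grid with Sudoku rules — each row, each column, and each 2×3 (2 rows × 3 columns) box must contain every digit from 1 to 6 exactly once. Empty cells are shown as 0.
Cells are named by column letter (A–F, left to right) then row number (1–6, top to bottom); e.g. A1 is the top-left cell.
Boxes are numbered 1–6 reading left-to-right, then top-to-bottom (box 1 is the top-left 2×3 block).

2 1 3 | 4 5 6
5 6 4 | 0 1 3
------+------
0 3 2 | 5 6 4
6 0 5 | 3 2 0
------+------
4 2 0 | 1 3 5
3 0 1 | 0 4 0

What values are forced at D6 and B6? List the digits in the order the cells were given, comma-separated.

6,5

For D6:
  Consider where 6 can go in box 6.
  F6 is out (column F already has a 6).
  So the only cell in box 6 that can hold 6 is D6.
  So D6 = 6.
For B6:
  Row 6 already contains {1, 3, 4}.
  Column B already contains {1, 2, 3, 6}.
  Its 2×3 block (box 5) already contains {1, 2, 3, 4}.
  The only value from 1–6 not eliminated is 5, so B6 = 5.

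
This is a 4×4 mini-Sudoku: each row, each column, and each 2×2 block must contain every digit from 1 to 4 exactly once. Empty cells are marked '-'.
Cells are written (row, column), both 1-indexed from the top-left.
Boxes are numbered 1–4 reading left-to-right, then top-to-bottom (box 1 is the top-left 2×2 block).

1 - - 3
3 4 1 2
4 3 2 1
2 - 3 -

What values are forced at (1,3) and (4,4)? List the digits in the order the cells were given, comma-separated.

4,4

For (1,3):
  Row 1 already contains {1, 3}.
  Column 3 already contains {1, 2, 3}.
  Its 2×2 block (box 2) already contains {1, 2, 3}.
  The only value from 1–4 not eliminated is 4, so (1,3) = 4.
For (4,4):
  Row 4 already contains {2, 3}.
  Column 4 already contains {1, 2, 3}.
  Its 2×2 block (box 4) already contains {1, 2, 3}.
  The only value from 1–4 not eliminated is 4, so (4,4) = 4.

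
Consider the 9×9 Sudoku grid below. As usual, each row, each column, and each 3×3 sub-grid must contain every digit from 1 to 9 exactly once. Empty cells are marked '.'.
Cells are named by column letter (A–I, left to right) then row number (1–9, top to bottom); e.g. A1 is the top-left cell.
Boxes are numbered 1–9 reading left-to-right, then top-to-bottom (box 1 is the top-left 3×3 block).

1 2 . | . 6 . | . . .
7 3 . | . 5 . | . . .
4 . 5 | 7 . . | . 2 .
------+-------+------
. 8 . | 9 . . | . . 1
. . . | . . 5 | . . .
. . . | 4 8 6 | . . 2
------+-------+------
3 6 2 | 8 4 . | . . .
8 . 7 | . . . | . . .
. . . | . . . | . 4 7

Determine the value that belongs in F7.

7

Cell F7 itself could take any of {1, 7, 9} by direct elimination.
Consider where 7 can go in row 7.
G7 is out (box 9 already has a 7).
H7 is out (box 9 already has a 7).
I7 is out (column I already has a 7).
So the only cell in row 7 that can hold 7 is F7.
Therefore F7 = 7.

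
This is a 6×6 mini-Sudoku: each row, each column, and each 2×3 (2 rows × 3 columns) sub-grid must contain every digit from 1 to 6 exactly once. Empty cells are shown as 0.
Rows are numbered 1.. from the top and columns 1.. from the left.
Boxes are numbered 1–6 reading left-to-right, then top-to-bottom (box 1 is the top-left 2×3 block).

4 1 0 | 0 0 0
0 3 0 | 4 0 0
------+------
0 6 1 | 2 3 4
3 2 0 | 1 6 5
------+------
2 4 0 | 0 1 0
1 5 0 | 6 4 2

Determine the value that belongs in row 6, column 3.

Row 6 already contains {1, 2, 4, 5, 6}.
Column 3 already contains {1}.
Its 2×3 block (box 5) already contains {1, 2, 4, 5}.
The only value from 1–6 not eliminated is 3, so row 6, column 3 = 3.

3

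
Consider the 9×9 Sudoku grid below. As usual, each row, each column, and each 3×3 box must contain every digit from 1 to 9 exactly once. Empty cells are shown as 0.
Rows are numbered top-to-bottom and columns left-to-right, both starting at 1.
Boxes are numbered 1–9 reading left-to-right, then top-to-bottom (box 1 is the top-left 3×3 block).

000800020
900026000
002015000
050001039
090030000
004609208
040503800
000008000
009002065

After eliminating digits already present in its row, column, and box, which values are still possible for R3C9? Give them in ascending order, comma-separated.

3,4,6,7

Row 3 already contains {1, 2, 5}.
Column 9 already contains {5, 8, 9}.
Its 3×3 block (box 3) already contains {2}.
Removing those from 1–9 leaves {3, 4, 6, 7} as the candidates for R3C9.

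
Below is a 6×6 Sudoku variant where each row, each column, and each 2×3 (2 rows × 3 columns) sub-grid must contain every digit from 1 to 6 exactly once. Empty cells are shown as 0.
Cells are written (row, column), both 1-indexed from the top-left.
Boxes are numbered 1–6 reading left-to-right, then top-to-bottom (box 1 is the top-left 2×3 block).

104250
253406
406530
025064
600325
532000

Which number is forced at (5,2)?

4

Cell (5,2) itself could take any of {1, 4} by direct elimination.
Consider where 4 can go in row 5.
(5,3) is out (column 3 already has a 4).
So the only cell in row 5 that can hold 4 is (5,2).
Therefore (5,2) = 4.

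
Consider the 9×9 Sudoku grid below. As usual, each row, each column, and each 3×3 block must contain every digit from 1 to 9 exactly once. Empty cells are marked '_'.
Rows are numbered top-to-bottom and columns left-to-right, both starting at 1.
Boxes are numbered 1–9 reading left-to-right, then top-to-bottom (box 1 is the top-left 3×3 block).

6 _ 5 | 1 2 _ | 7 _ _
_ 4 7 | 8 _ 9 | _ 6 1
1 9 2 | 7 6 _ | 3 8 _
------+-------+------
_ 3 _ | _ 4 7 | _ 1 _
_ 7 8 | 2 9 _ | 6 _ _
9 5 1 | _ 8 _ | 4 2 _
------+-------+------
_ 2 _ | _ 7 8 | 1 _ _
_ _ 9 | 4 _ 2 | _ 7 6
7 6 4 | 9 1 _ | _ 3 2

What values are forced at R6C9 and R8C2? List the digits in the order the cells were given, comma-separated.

For R6C9:
  Consider where 7 can go in row 6.
  R6C4 is out (column 4 already has a 7).
  R6C6 is out (column 6 already has a 7).
  So the only cell in row 6 that can hold 7 is R6C9.
  So R6C9 = 7.
For R8C2:
  Consider where 1 can go in column 2.
  R1C2 is out (row 1 already has a 1).
  So the only cell in column 2 that can hold 1 is R8C2.
  So R8C2 = 1.

7,1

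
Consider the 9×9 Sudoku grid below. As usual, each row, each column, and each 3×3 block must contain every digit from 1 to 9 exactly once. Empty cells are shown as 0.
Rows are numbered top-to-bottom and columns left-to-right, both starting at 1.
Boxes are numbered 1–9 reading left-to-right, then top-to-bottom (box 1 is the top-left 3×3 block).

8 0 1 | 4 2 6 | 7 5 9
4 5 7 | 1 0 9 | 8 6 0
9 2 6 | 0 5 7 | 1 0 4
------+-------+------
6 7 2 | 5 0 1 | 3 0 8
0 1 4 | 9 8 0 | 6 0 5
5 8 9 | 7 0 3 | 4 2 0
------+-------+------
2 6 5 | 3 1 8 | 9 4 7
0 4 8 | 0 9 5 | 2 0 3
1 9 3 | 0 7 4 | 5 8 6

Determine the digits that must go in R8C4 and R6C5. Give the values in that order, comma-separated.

For R8C4:
  Row 8 already contains {2, 3, 4, 5, 8, 9}.
  Column 4 already contains {1, 3, 4, 5, 7, 9}.
  Its 3×3 block (box 8) already contains {1, 3, 4, 5, 7, 8, 9}.
  The only value from 1–9 not eliminated is 6, so R8C4 = 6.
For R6C5:
  Row 6 already contains {2, 3, 4, 5, 7, 8, 9}.
  Column 5 already contains {1, 2, 5, 7, 8, 9}.
  Its 3×3 block (box 5) already contains {1, 3, 5, 7, 8, 9}.
  The only value from 1–9 not eliminated is 6, so R6C5 = 6.

6,6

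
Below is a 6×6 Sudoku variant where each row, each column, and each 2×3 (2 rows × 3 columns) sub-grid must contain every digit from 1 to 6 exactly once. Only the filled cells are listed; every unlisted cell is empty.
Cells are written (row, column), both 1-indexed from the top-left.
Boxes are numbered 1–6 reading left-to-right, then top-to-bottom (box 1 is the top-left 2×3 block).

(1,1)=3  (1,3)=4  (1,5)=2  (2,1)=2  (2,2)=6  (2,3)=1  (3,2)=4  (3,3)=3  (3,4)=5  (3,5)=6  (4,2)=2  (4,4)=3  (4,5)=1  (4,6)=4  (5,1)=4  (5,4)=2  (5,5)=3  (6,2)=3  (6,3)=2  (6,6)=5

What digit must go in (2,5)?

Cell (2,5) itself could take any of {4, 5} by direct elimination.
Consider where 5 can go in box 2.
(1,4) is out (column 4 already has a 5).
(1,6) is out (column 6 already has a 5).
(2,4) is out (column 4 already has a 5).
(2,6) is out (column 6 already has a 5).
So the only cell in box 2 that can hold 5 is (2,5).
Therefore (2,5) = 5.

5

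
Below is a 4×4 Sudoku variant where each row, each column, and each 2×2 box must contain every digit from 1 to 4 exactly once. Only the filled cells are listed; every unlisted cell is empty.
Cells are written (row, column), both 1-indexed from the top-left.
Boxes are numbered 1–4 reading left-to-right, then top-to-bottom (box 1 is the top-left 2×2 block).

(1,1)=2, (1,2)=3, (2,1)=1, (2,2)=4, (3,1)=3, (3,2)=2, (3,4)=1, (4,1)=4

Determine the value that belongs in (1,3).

1

Cell (1,3) itself could take any of {1, 4} by direct elimination.
Consider where 1 can go in row 1.
(1,4) is out (column 4 already has a 1).
So the only cell in row 1 that can hold 1 is (1,3).
Therefore (1,3) = 1.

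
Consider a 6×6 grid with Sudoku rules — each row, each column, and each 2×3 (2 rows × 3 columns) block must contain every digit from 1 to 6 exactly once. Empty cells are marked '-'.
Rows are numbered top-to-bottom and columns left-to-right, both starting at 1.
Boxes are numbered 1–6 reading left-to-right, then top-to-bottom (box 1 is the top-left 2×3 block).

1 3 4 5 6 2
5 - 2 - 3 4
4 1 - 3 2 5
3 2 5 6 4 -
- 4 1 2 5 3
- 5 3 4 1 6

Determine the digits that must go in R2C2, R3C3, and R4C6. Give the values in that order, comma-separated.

For R2C2:
  Row 2 already contains {2, 3, 4, 5}.
  Column 2 already contains {1, 2, 3, 4, 5}.
  Its 2×3 block (box 1) already contains {1, 2, 3, 4, 5}.
  The only value from 1–6 not eliminated is 6, so R2C2 = 6.
For R3C3:
  Row 3 already contains {1, 2, 3, 4, 5}.
  Column 3 already contains {1, 2, 3, 4, 5}.
  Its 2×3 block (box 3) already contains {1, 2, 3, 4, 5}.
  The only value from 1–6 not eliminated is 6, so R3C3 = 6.
For R4C6:
  Row 4 already contains {2, 3, 4, 5, 6}.
  Column 6 already contains {2, 3, 4, 5, 6}.
  Its 2×3 block (box 4) already contains {2, 3, 4, 5, 6}.
  The only value from 1–6 not eliminated is 1, so R4C6 = 1.

6,6,1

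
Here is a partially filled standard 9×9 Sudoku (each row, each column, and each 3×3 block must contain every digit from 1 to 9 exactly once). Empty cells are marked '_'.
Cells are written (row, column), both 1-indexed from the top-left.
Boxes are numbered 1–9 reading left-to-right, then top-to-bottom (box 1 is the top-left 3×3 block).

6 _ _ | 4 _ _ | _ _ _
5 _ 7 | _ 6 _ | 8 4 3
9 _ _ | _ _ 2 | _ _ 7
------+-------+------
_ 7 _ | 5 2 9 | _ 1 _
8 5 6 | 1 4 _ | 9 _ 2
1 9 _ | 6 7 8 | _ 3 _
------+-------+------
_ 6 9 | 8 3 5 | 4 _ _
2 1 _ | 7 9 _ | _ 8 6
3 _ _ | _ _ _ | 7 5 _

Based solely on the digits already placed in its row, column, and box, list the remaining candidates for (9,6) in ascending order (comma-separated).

1,4,6

Row 9 already contains {3, 5, 7}.
Column 6 already contains {2, 5, 8, 9}.
Its 3×3 block (box 8) already contains {3, 5, 7, 8, 9}.
Removing those from 1–9 leaves {1, 4, 6} as the candidates for (9,6).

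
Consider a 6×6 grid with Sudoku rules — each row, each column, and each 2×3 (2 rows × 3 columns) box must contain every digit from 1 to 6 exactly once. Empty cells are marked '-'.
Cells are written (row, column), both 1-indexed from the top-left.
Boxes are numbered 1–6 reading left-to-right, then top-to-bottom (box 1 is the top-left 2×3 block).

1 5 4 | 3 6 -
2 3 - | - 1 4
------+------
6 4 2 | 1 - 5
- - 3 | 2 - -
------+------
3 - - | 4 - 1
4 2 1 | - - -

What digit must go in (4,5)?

4

Row 4 already contains {2, 3}.
Column 5 already contains {1, 6}.
Its 2×3 block (box 4) already contains {1, 2, 5}.
The only value from 1–6 not eliminated is 4, so (4,5) = 4.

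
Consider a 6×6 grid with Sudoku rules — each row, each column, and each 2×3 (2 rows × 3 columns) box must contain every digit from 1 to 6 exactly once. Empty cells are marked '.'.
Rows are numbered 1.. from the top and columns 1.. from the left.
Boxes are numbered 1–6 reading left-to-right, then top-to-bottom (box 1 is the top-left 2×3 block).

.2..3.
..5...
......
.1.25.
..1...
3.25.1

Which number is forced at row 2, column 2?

3

Cell row 2, column 2 itself could take any of {3, 4, 6} by direct elimination.
Consider where 3 can go in row 2.
row 2, column 1 is out (column 1 already has a 3).
row 2, column 4 is out (box 2 already has a 3).
row 2, column 5 is out (column 5 already has a 3).
row 2, column 6 is out (box 2 already has a 3).
So the only cell in row 2 that can hold 3 is row 2, column 2.
Therefore row 2, column 2 = 3.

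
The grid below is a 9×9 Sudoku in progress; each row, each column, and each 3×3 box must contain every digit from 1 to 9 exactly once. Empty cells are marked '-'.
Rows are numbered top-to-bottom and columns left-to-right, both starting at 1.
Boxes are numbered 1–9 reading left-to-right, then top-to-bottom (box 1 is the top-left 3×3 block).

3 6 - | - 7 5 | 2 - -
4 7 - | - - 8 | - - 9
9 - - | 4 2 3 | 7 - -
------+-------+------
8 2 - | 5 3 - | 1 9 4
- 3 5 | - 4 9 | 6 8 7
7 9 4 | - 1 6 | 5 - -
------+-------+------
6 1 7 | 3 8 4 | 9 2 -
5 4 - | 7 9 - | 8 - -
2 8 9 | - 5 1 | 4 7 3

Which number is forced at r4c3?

6

Row 4 already contains {1, 2, 3, 4, 5, 8, 9}.
Column 3 already contains {4, 5, 7, 9}.
Its 3×3 block (box 4) already contains {2, 3, 4, 5, 7, 8, 9}.
The only value from 1–9 not eliminated is 6, so r4c3 = 6.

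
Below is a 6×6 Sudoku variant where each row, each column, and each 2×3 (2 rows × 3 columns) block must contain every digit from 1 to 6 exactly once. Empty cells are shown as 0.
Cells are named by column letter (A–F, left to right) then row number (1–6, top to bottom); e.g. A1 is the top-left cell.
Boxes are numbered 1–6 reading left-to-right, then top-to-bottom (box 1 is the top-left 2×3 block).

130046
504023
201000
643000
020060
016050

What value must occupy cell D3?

6

Cell D3 itself could take any of {3, 4, 5, 6} by direct elimination.
Consider where 6 can go in row 3.
B3 is out (box 3 already has a 6).
E3 is out (column E already has a 6).
F3 is out (column F already has a 6).
So the only cell in row 3 that can hold 6 is D3.
Therefore D3 = 6.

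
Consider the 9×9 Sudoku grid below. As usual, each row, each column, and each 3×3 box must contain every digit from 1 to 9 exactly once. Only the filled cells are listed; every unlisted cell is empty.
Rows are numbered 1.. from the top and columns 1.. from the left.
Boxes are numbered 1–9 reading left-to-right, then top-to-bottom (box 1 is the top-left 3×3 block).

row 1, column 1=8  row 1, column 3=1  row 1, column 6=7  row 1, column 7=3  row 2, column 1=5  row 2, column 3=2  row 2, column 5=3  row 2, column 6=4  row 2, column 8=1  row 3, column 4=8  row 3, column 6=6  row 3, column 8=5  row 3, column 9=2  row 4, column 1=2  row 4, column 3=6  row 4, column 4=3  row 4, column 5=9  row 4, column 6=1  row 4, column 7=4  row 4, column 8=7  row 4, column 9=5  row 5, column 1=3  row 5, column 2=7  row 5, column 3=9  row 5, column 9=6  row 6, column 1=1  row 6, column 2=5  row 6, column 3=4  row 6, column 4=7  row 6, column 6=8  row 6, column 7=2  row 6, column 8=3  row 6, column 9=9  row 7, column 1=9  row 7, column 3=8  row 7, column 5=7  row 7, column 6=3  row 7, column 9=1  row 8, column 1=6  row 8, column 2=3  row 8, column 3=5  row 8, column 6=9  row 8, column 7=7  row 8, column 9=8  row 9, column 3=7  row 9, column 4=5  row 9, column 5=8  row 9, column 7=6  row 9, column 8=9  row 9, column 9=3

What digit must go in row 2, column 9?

Row 2 already contains {1, 2, 3, 4, 5}.
Column 9 already contains {1, 2, 3, 5, 6, 8, 9}.
Its 3×3 block (box 3) already contains {1, 2, 3, 5}.
The only value from 1–9 not eliminated is 7, so row 2, column 9 = 7.

7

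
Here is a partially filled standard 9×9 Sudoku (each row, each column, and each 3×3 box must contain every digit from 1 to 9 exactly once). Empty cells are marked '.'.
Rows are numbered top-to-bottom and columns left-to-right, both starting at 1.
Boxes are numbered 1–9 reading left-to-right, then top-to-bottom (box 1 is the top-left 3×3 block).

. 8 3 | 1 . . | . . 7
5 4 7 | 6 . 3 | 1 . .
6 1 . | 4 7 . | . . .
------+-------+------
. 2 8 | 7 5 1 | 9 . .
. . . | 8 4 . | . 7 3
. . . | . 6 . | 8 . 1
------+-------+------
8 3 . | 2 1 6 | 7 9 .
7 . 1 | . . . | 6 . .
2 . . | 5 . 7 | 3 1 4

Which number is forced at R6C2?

7

Cell R6C2 itself could take any of {5, 7, 9} by direct elimination.
Consider where 7 can go in row 6.
R6C1 is out (column 1 already has a 7).
R6C3 is out (column 3 already has a 7).
R6C4 is out (column 4 already has a 7).
R6C6 is out (column 6 already has a 7).
R6C8 is out (column 8 already has a 7).
So the only cell in row 6 that can hold 7 is R6C2.
Therefore R6C2 = 7.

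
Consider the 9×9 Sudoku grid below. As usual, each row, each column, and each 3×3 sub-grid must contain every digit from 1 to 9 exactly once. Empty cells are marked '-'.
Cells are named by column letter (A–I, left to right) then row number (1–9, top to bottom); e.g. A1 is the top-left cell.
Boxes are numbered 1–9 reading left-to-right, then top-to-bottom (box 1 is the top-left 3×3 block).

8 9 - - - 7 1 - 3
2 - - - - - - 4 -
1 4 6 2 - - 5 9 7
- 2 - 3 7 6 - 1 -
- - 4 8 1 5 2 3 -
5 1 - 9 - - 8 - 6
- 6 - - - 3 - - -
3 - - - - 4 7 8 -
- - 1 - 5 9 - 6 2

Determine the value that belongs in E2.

9

Cell E2 itself could take any of {3, 6, 8, 9} by direct elimination.
Consider where 9 can go in row 2.
B2 is out (column B already has a 9). C2 is out (box 1 already has a 9). D2 is out (column D already has a 9). F2 is out (column F already has a 9). The remaining empty cells in row 2 are similarly blocked.
So the only cell in row 2 that can hold 9 is E2.
Therefore E2 = 9.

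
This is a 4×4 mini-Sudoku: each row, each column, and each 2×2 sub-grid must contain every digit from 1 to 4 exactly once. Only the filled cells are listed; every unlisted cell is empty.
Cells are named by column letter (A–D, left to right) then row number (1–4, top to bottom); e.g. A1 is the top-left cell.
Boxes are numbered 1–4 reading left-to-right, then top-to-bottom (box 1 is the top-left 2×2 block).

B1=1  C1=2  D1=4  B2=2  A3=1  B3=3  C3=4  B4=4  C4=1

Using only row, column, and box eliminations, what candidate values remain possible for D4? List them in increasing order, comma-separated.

Row 4 already contains {1, 4}.
Column D already contains {4}.
Its 2×2 block (box 4) already contains {1, 4}.
Removing those from 1–4 leaves {2, 3} as the candidates for D4.

2,3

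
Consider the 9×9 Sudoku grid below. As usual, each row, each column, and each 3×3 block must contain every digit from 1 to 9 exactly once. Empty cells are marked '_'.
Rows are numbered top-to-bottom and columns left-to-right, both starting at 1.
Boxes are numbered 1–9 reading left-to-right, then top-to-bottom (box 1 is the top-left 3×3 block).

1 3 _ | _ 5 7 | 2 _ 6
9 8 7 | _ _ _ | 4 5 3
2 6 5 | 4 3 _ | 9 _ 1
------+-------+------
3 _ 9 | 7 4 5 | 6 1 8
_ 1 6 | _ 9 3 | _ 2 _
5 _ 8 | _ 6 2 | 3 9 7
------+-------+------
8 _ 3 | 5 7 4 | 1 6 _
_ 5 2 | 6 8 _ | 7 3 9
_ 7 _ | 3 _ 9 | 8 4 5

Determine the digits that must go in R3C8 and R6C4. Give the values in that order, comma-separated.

7,1

For R3C8:
  Consider where 7 can go in column 8.
  R1C8 is out (row 1 already has a 7).
  So the only cell in column 8 that can hold 7 is R3C8.
  So R3C8 = 7.
For R6C4:
  Row 6 already contains {2, 3, 5, 6, 7, 8, 9}.
  Column 4 already contains {3, 4, 5, 6, 7}.
  Its 3×3 block (box 5) already contains {2, 3, 4, 5, 6, 7, 9}.
  The only value from 1–9 not eliminated is 1, so R6C4 = 1.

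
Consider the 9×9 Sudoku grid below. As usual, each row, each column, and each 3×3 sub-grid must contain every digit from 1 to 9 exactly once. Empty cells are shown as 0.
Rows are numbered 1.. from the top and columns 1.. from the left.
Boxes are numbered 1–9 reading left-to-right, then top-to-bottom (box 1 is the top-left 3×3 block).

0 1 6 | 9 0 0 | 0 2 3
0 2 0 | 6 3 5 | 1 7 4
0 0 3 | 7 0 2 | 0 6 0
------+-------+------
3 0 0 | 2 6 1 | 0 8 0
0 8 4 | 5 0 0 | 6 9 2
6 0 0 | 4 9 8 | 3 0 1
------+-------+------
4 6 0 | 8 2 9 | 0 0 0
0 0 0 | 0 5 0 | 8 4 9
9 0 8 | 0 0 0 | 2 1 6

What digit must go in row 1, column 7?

5

Row 1 already contains {1, 2, 3, 6, 9}.
Column 7 already contains {1, 2, 3, 6, 8}.
Its 3×3 block (box 3) already contains {1, 2, 3, 4, 6, 7}.
The only value from 1–9 not eliminated is 5, so row 1, column 7 = 5.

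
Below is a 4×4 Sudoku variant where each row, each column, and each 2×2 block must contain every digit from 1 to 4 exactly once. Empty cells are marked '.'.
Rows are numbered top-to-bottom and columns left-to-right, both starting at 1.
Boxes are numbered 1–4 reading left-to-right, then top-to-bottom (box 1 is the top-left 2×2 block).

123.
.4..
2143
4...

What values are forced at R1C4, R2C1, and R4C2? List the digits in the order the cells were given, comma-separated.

4,3,3

For R1C4:
  Row 1 already contains {1, 2, 3}.
  Column 4 already contains {3}.
  Its 2×2 block (box 2) already contains {3}.
  The only value from 1–4 not eliminated is 4, so R1C4 = 4.
For R2C1:
  Row 2 already contains {4}.
  Column 1 already contains {1, 2, 4}.
  Its 2×2 block (box 1) already contains {1, 2, 4}.
  The only value from 1–4 not eliminated is 3, so R2C1 = 3.
For R4C2:
  Row 4 already contains {4}.
  Column 2 already contains {1, 2, 4}.
  Its 2×2 block (box 3) already contains {1, 2, 4}.
  The only value from 1–4 not eliminated is 3, so R4C2 = 3.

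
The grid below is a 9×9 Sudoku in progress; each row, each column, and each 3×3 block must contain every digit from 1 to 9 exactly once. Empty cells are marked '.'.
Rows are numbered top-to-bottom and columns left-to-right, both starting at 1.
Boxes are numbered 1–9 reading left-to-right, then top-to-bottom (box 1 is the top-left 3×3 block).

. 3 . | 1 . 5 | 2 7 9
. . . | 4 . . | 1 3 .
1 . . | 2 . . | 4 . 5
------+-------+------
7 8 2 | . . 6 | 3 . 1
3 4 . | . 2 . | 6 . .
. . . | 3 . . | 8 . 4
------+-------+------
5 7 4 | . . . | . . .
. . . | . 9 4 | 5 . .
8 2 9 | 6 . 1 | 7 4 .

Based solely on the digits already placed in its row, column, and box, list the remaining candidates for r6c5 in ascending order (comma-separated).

1,5,7

Row 6 already contains {3, 4, 8}.
Column 5 already contains {2, 9}.
Its 3×3 block (box 5) already contains {2, 3, 6}.
Removing those from 1–9 leaves {1, 5, 7} as the candidates for r6c5.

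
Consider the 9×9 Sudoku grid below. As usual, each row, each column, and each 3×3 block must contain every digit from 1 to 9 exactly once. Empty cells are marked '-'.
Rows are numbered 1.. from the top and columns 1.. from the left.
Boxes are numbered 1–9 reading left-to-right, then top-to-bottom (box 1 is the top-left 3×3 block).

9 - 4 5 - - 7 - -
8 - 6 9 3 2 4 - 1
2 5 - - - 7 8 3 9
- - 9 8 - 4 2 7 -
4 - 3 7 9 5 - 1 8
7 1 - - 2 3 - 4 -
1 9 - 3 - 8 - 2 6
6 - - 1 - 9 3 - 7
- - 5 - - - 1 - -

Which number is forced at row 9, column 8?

9

Cell row 9, column 8 itself could take any of {8, 9} by direct elimination.
Consider where 9 can go in box 9.
row 7, column 7 is out (row 7 already has a 9).
row 8, column 8 is out (row 8 already has a 9).
row 9, column 9 is out (column 9 already has a 9).
So the only cell in box 9 that can hold 9 is row 9, column 8.
Therefore row 9, column 8 = 9.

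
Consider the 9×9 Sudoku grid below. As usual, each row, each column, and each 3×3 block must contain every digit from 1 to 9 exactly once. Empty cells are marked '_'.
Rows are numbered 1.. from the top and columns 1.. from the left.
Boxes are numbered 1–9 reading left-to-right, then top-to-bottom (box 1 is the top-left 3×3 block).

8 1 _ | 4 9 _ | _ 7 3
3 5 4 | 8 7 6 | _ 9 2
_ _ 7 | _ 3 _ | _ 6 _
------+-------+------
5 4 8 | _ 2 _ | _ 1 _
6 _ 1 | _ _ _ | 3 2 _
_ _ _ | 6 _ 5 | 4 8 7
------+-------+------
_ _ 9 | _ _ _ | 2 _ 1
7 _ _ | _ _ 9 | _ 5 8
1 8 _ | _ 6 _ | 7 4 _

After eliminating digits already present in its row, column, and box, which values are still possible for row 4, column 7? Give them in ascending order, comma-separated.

6,9

Row 4 already contains {1, 2, 4, 5, 8}.
Column 7 already contains {2, 3, 4, 7}.
Its 3×3 block (box 6) already contains {1, 2, 3, 4, 7, 8}.
Removing those from 1–9 leaves {6, 9} as the candidates for row 4, column 7.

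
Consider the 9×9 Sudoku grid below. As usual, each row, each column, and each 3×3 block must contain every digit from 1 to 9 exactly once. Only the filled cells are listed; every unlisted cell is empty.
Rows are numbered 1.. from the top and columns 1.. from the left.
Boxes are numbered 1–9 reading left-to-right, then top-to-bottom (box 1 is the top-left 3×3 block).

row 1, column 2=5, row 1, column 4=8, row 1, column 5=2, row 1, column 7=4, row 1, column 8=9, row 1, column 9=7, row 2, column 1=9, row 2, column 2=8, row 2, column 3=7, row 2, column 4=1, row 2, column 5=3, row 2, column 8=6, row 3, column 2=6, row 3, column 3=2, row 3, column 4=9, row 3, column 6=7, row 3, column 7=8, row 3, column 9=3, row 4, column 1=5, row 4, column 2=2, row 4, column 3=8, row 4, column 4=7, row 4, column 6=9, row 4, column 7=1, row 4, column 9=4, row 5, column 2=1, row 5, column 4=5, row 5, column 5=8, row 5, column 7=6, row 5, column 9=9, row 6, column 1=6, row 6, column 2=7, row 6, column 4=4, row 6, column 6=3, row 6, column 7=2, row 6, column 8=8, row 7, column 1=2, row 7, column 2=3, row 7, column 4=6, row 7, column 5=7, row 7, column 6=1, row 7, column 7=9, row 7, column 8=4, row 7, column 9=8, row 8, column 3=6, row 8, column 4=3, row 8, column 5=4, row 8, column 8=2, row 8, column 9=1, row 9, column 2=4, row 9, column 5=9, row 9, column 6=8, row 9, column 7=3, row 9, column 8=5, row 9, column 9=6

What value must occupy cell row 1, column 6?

Row 1 already contains {2, 4, 5, 7, 8, 9}.
Column 6 already contains {1, 3, 7, 8, 9}.
Its 3×3 block (box 2) already contains {1, 2, 3, 7, 8, 9}.
The only value from 1–9 not eliminated is 6, so row 1, column 6 = 6.

6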